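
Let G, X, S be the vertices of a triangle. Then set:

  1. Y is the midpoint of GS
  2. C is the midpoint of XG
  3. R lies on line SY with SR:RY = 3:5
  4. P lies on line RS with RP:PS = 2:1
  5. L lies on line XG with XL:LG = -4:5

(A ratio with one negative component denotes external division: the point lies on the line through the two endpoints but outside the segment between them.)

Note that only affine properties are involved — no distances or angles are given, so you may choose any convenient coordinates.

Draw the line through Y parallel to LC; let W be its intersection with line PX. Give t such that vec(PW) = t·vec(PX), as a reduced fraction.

Assign G = (0, 0), X = (1, 0), S = (0, 1) — the answer is frame-independent, so this choice is without loss of generality.
1. Y is the midpoint of GS ⇒ Y = (0, 1/2)
2. C is the midpoint of XG ⇒ C = (1/2, 0)
3. R lies on line SY with SR:RY = 3:5 ⇒ R = (0, 13/16)
4. P lies on line RS with RP:PS = 2:1 ⇒ P = (0, 15/16)
5. L lies on line XG with XL:LG = -4:5 ⇒ L = (5, 0)
through Y parallel to LC: direction (-9/2, 0); meets PX at W = (7/15, 1/2)
W = P + t·(X−P) with t = 7/15

t = 7/15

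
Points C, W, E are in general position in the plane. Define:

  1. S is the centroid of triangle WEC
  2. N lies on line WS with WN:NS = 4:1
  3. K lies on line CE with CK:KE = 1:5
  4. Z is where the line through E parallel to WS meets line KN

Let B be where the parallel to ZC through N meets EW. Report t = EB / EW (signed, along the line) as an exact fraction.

t = 63/95

Choose coordinates C = (0, 0), W = (1, 0), E = (0, 1).
1. S is the centroid of triangle WEC ⇒ S = (1/3, 1/3)
2. N lies on line WS with WN:NS = 4:1 ⇒ N = (7/15, 4/15)
3. K lies on line CE with CK:KE = 1:5 ⇒ K = (0, 1/6)
4. Z is where the line through E parallel to WS meets line KN ⇒ Z = (7/6, 5/12)
through N parallel to ZC: direction (-7/6, -5/12); meets EW at B = (63/95, 32/95)
B = E + t·(W−E) with t = 63/95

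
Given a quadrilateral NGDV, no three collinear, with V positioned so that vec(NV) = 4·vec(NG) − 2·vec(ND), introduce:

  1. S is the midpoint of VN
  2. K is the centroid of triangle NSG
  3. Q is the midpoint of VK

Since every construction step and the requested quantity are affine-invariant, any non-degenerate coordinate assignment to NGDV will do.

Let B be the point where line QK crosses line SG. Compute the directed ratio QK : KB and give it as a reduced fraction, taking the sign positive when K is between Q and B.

QK:KB = -2

Choose coordinates N = (0, 0), G = (1, 0), D = (0, 1), V = (4, -2).
1. S is the midpoint of VN ⇒ S = (2, -1)
2. K is the centroid of triangle NSG ⇒ K = (1, -1/3)
3. Q is the midpoint of VK ⇒ Q = (5/2, -7/6)
line QK meets SG at B = (7/4, -3/4)
K = Q + t·(B−Q) with t = 2, so QK:KB = 2:-1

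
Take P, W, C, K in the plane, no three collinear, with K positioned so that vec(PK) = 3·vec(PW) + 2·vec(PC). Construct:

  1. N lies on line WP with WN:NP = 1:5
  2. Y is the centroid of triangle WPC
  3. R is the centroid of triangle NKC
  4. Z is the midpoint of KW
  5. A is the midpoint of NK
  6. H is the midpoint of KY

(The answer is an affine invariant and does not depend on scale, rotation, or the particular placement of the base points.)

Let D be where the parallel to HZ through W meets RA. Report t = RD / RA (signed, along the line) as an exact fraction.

Work in coordinates with P = (0, 0), W = (1, 0), C = (0, 1), K = (3, 2).
1. N lies on line WP with WN:NP = 1:5 ⇒ N = (5/6, 0)
2. Y is the centroid of triangle WPC ⇒ Y = (1/3, 1/3)
3. R is the centroid of triangle NKC ⇒ R = (23/18, 1)
4. Z is the midpoint of KW ⇒ Z = (2, 1)
5. A is the midpoint of NK ⇒ A = (23/12, 1)
6. H is the midpoint of KY ⇒ H = (5/3, 7/6)
through W parallel to HZ: direction (1/3, -1/6); meets RA at D = (-1, 1)
D = R + t·(A−R) with t = -82/23

t = -82/23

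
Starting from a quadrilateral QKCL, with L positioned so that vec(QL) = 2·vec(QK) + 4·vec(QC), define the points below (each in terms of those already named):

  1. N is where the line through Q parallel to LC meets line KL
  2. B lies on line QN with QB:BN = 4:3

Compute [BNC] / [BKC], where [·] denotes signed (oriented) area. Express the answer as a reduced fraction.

Assign Q = (0, 0), K = (1, 0), C = (0, 1), L = (2, 4) — the answer is frame-independent, so this choice is without loss of generality.
1. N is where the line through Q parallel to LC meets line KL ⇒ N = (8/5, 12/5)
2. B lies on line QN with QB:BN = 4:3 ⇒ B = (32/35, 48/35)
2·[BNC] = 24/35, 2·[BKC] = -9/7
[BNC]:[BKC] = 24/35:-9/7 = -8/15

[BNC]:[BKC] = -8/15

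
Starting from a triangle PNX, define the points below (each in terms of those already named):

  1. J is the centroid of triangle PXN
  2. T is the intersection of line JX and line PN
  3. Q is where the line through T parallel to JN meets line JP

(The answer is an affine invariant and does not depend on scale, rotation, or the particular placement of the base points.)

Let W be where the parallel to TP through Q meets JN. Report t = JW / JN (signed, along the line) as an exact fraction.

Assign P = (0, 0), N = (1, 0), X = (0, 1) — the answer is frame-independent, so this choice is without loss of generality.
1. J is the centroid of triangle PXN ⇒ J = (1/3, 1/3)
2. T is the intersection of line JX and line PN ⇒ T = (1/2, 0)
3. Q is where the line through T parallel to JN meets line JP ⇒ Q = (1/6, 1/6)
through Q parallel to TP: direction (-1/2, 0); meets JN at W = (2/3, 1/6)
W = J + t·(N−J) with t = 1/2

t = 1/2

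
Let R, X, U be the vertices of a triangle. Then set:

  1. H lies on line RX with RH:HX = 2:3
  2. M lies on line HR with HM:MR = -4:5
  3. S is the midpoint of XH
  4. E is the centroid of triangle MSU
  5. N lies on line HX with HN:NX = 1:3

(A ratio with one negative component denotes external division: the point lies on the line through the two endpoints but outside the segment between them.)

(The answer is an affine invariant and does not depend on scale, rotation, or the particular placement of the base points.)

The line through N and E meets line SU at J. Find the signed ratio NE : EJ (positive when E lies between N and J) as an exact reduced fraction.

Set R = (0, 0), X = (1, 0), U = (0, 1); any affine frame gives the same invariant.
1. H lies on line RX with RH:HX = 2:3 ⇒ H = (2/5, 0)
2. M lies on line HR with HM:MR = -4:5 ⇒ M = (2, 0)
3. S is the midpoint of XH ⇒ S = (7/10, 0)
4. E is the centroid of triangle MSU ⇒ E = (9/10, 1/3)
5. N lies on line HX with HN:NX = 1:3 ⇒ N = (11/20, 0)
line NE meets SU at J = (16/25, 3/35)
E = N + t·(J−N) with t = 35/9, so NE:EJ = 35/9:-26/9

NE:EJ = -35/26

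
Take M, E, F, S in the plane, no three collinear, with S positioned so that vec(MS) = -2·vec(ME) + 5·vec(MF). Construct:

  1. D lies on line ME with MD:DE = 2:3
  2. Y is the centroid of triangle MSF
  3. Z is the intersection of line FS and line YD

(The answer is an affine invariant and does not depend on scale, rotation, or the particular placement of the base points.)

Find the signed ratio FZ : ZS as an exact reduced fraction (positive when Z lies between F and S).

FZ:ZS = -1/2

Work in coordinates with M = (0, 0), E = (1, 0), F = (0, 1), S = (-2, 5).
1. D lies on line ME with MD:DE = 2:3 ⇒ D = (2/5, 0)
2. Y is the centroid of triangle MSF ⇒ Y = (-2/3, 2)
3. Z is the intersection of line FS and line YD ⇒ Z = (2, -3)
Z = F + t·(S−F) with t = -1, so FZ:ZS = t:(1−t) = -1:2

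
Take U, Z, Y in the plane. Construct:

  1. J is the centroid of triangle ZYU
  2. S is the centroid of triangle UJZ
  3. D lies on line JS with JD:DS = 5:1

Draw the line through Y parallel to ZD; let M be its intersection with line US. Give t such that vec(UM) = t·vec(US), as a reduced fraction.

t = 31/7

Set U = (0, 0), Z = (1, 0), Y = (0, 1); any affine frame gives the same invariant.
1. J is the centroid of triangle ZYU ⇒ J = (1/3, 1/3)
2. S is the centroid of triangle UJZ ⇒ S = (4/9, 1/9)
3. D lies on line JS with JD:DS = 5:1 ⇒ D = (23/54, 4/27)
through Y parallel to ZD: direction (-31/54, 4/27); meets US at M = (124/63, 31/63)
M = U + t·(S−U) with t = 31/7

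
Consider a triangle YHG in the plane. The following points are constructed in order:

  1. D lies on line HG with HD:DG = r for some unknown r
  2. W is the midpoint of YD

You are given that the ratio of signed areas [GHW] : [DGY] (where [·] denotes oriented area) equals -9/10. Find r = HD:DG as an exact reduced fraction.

Assign Y = (0, 0), H = (1, 0), G = (0, 1) — the answer is frame-independent, so this choice is without loss of generality.
1. With HD:DG = r, write λ = r/(r+1) so D = H + λ·(G−H); D is affine-linear in λ
2. W is the midpoint of YD ⇒ W is an affine combination of earlier points and hence also affine-linear in λ
Every point depending on D is an affine combination of D and λ-independent points, so each such coordinate is linear in λ; the λ² term in each signed area is a multiple of (G−H)×(G−H) = 0, so 2·[GHW] and 2·[DGY] are each linear in λ. Evaluating at λ=0 and λ=1:
  2·[GHW] = -1/2,   2·[DGY] = −λ + 1
So [GHW]:[DGY] = (-1/2) / (−λ + 1). Setting this equal to -9/10:
  -1/2 = -9/10·(−λ + 1)  ⇒  λ = 4/9
Then r = λ/(1−λ) = (4/9)/(5/9) = 4/5. Check: with r = 4/5, D = (5/9, 4/9) and [GHW]:[DGY] = -9/10 as required.

r = 4/5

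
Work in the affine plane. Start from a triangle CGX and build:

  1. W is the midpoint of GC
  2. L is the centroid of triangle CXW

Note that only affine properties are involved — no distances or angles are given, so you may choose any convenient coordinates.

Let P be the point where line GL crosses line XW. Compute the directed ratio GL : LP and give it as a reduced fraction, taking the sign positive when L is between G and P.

Set C = (0, 0), G = (1, 0), X = (0, 1); any affine frame gives the same invariant.
1. W is the midpoint of GC ⇒ W = (1/2, 0)
2. L is the centroid of triangle CXW ⇒ L = (1/6, 1/3)
line GL meets XW at P = (3/8, 1/4)
L = G + t·(P−G) with t = 4/3, so GL:LP = 4/3:-1/3

GL:LP = -4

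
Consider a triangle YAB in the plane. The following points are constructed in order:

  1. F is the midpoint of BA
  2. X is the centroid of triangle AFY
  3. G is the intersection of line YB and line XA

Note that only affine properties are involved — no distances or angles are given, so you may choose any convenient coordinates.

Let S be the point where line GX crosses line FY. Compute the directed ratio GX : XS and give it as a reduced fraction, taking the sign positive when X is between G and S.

Work in coordinates with Y = (0, 0), A = (1, 0), B = (0, 1).
1. F is the midpoint of BA ⇒ F = (1/2, 1/2)
2. X is the centroid of triangle AFY ⇒ X = (1/2, 1/6)
3. G is the intersection of line YB and line XA ⇒ G = (0, 1/3)
line GX meets FY at S = (1/4, 1/4)
X = G + t·(S−G) with t = 2, so GX:XS = 2:-1

GX:XS = -2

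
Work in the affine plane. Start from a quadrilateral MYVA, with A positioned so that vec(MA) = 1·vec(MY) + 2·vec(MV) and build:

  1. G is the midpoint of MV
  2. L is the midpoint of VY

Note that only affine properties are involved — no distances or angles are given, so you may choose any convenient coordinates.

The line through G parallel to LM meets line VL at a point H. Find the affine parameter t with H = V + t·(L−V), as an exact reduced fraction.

t = 1/2

Choose coordinates M = (0, 0), Y = (1, 0), V = (0, 1), A = (1, 2).
1. G is the midpoint of MV ⇒ G = (0, 1/2)
2. L is the midpoint of VY ⇒ L = (1/2, 1/2)
through G parallel to LM: direction (-1/2, -1/2); meets VL at H = (1/4, 3/4)
H = V + t·(L−V) with t = 1/2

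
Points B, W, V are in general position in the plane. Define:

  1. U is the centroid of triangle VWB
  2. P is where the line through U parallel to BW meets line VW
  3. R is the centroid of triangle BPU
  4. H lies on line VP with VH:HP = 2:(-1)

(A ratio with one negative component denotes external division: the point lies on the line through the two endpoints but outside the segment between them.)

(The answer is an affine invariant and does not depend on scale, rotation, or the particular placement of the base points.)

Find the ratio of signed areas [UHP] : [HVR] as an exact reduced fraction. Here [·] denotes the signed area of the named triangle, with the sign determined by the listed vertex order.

[UHP]:[HVR] = 3/8

Choose coordinates B = (0, 0), W = (1, 0), V = (0, 1).
1. U is the centroid of triangle VWB ⇒ U = (1/3, 1/3)
2. P is where the line through U parallel to BW meets line VW ⇒ P = (2/3, 1/3)
3. R is the centroid of triangle BPU ⇒ R = (1/3, 2/9)
4. H lies on line VP with VH:HP = 2:(-1) ⇒ H = (4/3, -1/3)
2·[UHP] = 2/9, 2·[HVR] = 16/27
[UHP]:[HVR] = 2/9:16/27 = 3/8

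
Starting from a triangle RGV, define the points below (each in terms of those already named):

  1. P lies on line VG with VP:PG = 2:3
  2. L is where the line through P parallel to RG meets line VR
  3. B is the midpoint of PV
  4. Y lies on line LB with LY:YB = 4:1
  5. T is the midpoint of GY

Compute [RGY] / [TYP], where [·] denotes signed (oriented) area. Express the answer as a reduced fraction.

Choose coordinates R = (0, 0), G = (1, 0), V = (0, 1).
1. P lies on line VG with VP:PG = 2:3 ⇒ P = (2/5, 3/5)
2. L is where the line through P parallel to RG meets line VR ⇒ L = (0, 3/5)
3. B is the midpoint of PV ⇒ B = (1/5, 4/5)
4. Y lies on line LB with LY:YB = 4:1 ⇒ Y = (4/25, 19/25)
5. T is the midpoint of GY ⇒ T = (29/50, 19/50)
2·[RGY] = 19/25, 2·[TYP] = -3/125
[RGY]:[TYP] = 19/25:-3/125 = -95/3

[RGY]:[TYP] = -95/3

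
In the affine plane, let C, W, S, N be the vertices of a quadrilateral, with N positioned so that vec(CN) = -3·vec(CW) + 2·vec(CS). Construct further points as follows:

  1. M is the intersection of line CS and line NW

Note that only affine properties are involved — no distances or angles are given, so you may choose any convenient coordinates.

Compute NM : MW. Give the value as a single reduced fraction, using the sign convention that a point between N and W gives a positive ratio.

NM:MW = 3

Set C = (0, 0), W = (1, 0), S = (0, 1), N = (-3, 2); any affine frame gives the same invariant.
1. M is the intersection of line CS and line NW ⇒ M = (0, 1/2)
M = N + t·(W−N) with t = 3/4, so NM:MW = t:(1−t) = 3/4:1/4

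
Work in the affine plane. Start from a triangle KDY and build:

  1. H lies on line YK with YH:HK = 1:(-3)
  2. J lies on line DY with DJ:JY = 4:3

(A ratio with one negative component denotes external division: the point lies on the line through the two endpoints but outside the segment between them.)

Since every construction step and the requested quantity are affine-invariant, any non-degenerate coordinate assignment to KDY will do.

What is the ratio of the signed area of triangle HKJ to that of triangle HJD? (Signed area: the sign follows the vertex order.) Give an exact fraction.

Choose coordinates K = (0, 0), D = (1, 0), Y = (0, 1).
1. H lies on line YK with YH:HK = 1:(-3) ⇒ H = (0, 3/2)
2. J lies on line DY with DJ:JY = 4:3 ⇒ J = (3/7, 4/7)
2·[HKJ] = 9/14, 2·[HJD] = 2/7
[HKJ]:[HJD] = 9/14:2/7 = 9/4

[HKJ]:[HJD] = 9/4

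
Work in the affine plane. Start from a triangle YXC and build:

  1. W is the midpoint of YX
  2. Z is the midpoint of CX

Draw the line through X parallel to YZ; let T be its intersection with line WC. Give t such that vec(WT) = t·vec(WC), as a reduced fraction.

t = -1/3

Assign Y = (0, 0), X = (1, 0), C = (0, 1) — the answer is frame-independent, so this choice is without loss of generality.
1. W is the midpoint of YX ⇒ W = (1/2, 0)
2. Z is the midpoint of CX ⇒ Z = (1/2, 1/2)
through X parallel to YZ: direction (1/2, 1/2); meets WC at T = (2/3, -1/3)
T = W + t·(C−W) with t = -1/3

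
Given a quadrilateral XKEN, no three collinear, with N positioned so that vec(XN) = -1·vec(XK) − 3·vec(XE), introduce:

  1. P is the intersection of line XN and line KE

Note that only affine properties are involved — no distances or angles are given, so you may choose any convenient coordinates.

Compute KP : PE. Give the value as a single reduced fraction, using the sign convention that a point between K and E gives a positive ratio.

Set X = (0, 0), K = (1, 0), E = (0, 1), N = (-1, -3); any affine frame gives the same invariant.
1. P is the intersection of line XN and line KE ⇒ P = (1/4, 3/4)
P = K + t·(E−K) with t = 3/4, so KP:PE = t:(1−t) = 3/4:1/4

KP:PE = 3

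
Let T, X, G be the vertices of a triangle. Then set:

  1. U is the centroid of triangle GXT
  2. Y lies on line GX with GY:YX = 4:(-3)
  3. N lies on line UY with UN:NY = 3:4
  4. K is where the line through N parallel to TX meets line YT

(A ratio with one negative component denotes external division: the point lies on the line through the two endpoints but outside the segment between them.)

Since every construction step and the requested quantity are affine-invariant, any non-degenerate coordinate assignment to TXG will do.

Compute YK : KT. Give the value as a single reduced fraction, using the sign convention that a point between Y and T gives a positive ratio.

YK:KT = 40/23

Assign T = (0, 0), X = (1, 0), G = (0, 1) — the answer is frame-independent, so this choice is without loss of generality.
1. U is the centroid of triangle GXT ⇒ U = (1/3, 1/3)
2. Y lies on line GX with GY:YX = 4:(-3) ⇒ Y = (4, -3)
3. N lies on line UY with UN:NY = 3:4 ⇒ N = (40/21, -23/21)
4. K is where the line through N parallel to TX meets line YT ⇒ K = (92/63, -23/21)
K = Y + t·(T−Y) with t = 40/63, so YK:KT = t:(1−t) = 40/63:23/63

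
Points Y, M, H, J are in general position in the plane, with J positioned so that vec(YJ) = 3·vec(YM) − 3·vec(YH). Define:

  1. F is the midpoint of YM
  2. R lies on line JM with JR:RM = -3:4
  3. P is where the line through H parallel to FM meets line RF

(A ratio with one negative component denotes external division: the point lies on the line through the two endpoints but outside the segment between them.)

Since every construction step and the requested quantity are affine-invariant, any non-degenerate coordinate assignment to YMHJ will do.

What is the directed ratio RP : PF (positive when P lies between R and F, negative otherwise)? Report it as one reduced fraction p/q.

Set Y = (0, 0), M = (1, 0), H = (0, 1), J = (3, -3); any affine frame gives the same invariant.
1. F is the midpoint of YM ⇒ F = (1/2, 0)
2. R lies on line JM with JR:RM = -3:4 ⇒ R = (9, -12)
3. P is where the line through H parallel to FM meets line RF ⇒ P = (-5/24, 1)
P = R + t·(F−R) with t = 13/12, so RP:PF = t:(1−t) = 13/12:-1/12

RP:PF = -13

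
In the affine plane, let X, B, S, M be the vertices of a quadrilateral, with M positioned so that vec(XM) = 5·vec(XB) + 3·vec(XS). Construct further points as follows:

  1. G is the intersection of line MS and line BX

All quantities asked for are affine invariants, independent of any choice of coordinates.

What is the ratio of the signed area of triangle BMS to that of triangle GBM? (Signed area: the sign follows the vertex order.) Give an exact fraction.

[BMS]:[GBM] = 2/3

Choose coordinates X = (0, 0), B = (1, 0), S = (0, 1), M = (5, 3).
1. G is the intersection of line MS and line BX ⇒ G = (-5/2, 0)
2·[BMS] = 7, 2·[GBM] = 21/2
[BMS]:[GBM] = 7:21/2 = 2/3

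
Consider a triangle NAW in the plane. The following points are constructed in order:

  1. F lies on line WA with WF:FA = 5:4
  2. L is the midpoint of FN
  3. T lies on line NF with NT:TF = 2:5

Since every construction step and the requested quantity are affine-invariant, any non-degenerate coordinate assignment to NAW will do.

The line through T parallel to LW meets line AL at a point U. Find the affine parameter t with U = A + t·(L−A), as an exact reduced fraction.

Choose coordinates N = (0, 0), A = (1, 0), W = (0, 1).
1. F lies on line WA with WF:FA = 5:4 ⇒ F = (5/9, 4/9)
2. L is the midpoint of FN ⇒ L = (5/18, 2/9)
3. T lies on line NF with NT:TF = 2:5 ⇒ T = (10/63, 8/63)
through T parallel to LW: direction (-5/18, 7/9); meets AL at U = (20/189, 52/189)
U = A + t·(L−A) with t = 26/21

t = 26/21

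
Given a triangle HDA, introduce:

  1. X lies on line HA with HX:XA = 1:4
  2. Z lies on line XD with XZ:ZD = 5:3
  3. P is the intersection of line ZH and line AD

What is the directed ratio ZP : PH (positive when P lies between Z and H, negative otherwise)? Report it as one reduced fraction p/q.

Choose coordinates H = (0, 0), D = (1, 0), A = (0, 1).
1. X lies on line HA with HX:XA = 1:4 ⇒ X = (0, 1/5)
2. Z lies on line XD with XZ:ZD = 5:3 ⇒ Z = (5/8, 3/40)
3. P is the intersection of line ZH and line AD ⇒ P = (25/28, 3/28)
P = Z + t·(H−Z) with t = -3/7, so ZP:PH = t:(1−t) = -3/7:10/7

ZP:PH = -3/10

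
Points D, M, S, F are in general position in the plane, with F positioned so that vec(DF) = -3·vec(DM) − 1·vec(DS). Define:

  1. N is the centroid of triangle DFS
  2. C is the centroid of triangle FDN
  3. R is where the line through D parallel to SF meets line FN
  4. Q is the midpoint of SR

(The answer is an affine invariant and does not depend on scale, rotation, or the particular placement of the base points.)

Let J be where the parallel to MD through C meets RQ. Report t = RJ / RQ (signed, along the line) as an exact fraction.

t = 14/3

Set D = (0, 0), M = (1, 0), S = (0, 1), F = (-3, -1); any affine frame gives the same invariant.
1. N is the centroid of triangle DFS ⇒ N = (-1, 0)
2. C is the centroid of triangle FDN ⇒ C = (-4/3, -1/3)
3. R is where the line through D parallel to SF meets line FN ⇒ R = (3, 2)
4. Q is the midpoint of SR ⇒ Q = (3/2, 3/2)
through C parallel to MD: direction (-1, 0); meets RQ at J = (-4, -1/3)
J = R + t·(Q−R) with t = 14/3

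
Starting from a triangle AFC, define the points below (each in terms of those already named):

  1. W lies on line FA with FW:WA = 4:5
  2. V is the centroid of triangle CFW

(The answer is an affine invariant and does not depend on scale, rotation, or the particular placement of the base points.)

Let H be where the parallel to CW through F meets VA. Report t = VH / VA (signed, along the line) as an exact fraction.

Assign A = (0, 0), F = (1, 0), C = (0, 1) — the answer is frame-independent, so this choice is without loss of generality.
1. W lies on line FA with FW:WA = 4:5 ⇒ W = (5/9, 0)
2. V is the centroid of triangle CFW ⇒ V = (14/27, 1/3)
through F parallel to CW: direction (5/9, -1); meets VA at H = (14/19, 9/19)
H = V + t·(A−V) with t = -8/19

t = -8/19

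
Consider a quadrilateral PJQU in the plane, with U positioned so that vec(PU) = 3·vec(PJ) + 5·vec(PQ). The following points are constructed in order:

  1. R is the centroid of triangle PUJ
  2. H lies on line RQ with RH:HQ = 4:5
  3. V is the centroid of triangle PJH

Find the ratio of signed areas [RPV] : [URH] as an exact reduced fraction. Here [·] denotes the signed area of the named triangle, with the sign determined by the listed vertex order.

Assign P = (0, 0), J = (1, 0), Q = (0, 1), U = (3, 5) — the answer is frame-independent, so this choice is without loss of generality.
1. R is the centroid of triangle PUJ ⇒ R = (4/3, 5/3)
2. H lies on line RQ with RH:HQ = 4:5 ⇒ H = (20/27, 37/27)
3. V is the centroid of triangle PJH ⇒ V = (47/81, 37/81)
2·[RPV] = 29/81, 2·[URH] = -40/27
[RPV]:[URH] = 29/81:-40/27 = -29/120

[RPV]:[URH] = -29/120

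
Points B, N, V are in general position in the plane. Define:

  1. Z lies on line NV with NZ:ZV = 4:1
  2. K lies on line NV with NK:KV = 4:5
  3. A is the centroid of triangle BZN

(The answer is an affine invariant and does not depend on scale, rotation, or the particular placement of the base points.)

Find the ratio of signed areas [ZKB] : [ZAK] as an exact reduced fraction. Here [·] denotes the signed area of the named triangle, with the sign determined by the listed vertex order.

[ZKB]:[ZAK] = -3

Choose coordinates B = (0, 0), N = (1, 0), V = (0, 1).
1. Z lies on line NV with NZ:ZV = 4:1 ⇒ Z = (1/5, 4/5)
2. K lies on line NV with NK:KV = 4:5 ⇒ K = (5/9, 4/9)
3. A is the centroid of triangle BZN ⇒ A = (2/5, 4/15)
2·[ZKB] = -16/45, 2·[ZAK] = 16/135
[ZKB]:[ZAK] = -16/45:16/135 = -3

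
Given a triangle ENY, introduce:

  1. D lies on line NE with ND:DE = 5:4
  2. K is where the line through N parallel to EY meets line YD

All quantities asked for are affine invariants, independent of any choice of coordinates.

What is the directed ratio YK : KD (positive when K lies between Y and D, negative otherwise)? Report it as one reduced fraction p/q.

Set E = (0, 0), N = (1, 0), Y = (0, 1); any affine frame gives the same invariant.
1. D lies on line NE with ND:DE = 5:4 ⇒ D = (4/9, 0)
2. K is where the line through N parallel to EY meets line YD ⇒ K = (1, -5/4)
K = Y + t·(D−Y) with t = 9/4, so YK:KD = t:(1−t) = 9/4:-5/4

YK:KD = -9/5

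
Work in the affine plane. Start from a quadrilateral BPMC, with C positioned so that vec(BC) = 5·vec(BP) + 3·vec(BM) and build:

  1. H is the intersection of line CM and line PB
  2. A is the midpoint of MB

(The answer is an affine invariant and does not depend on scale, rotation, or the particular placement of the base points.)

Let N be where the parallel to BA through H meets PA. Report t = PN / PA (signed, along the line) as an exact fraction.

t = 7/2

Assign B = (0, 0), P = (1, 0), M = (0, 1), C = (5, 3) — the answer is frame-independent, so this choice is without loss of generality.
1. H is the intersection of line CM and line PB ⇒ H = (-5/2, 0)
2. A is the midpoint of MB ⇒ A = (0, 1/2)
through H parallel to BA: direction (0, 1/2); meets PA at N = (-5/2, 7/4)
N = P + t·(A−P) with t = 7/2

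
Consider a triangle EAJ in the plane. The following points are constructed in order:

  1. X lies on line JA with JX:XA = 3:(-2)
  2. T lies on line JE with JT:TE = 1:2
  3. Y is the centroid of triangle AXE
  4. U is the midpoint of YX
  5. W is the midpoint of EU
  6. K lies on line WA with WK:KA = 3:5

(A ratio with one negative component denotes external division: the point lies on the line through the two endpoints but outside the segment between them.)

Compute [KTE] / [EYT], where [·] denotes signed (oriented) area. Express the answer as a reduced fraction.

Choose coordinates E = (0, 0), A = (1, 0), J = (0, 1).
1. X lies on line JA with JX:XA = 3:(-2) ⇒ X = (3, -2)
2. T lies on line JE with JT:TE = 1:2 ⇒ T = (0, 2/3)
3. Y is the centroid of triangle AXE ⇒ Y = (4/3, -2/3)
4. U is the midpoint of YX ⇒ U = (13/6, -4/3)
5. W is the midpoint of EU ⇒ W = (13/12, -2/3)
6. K lies on line WA with WK:KA = 3:5 ⇒ K = (101/96, -5/12)
2·[KTE] = 101/144, 2·[EYT] = 8/9
[KTE]:[EYT] = 101/144:8/9 = 101/128

[KTE]:[EYT] = 101/128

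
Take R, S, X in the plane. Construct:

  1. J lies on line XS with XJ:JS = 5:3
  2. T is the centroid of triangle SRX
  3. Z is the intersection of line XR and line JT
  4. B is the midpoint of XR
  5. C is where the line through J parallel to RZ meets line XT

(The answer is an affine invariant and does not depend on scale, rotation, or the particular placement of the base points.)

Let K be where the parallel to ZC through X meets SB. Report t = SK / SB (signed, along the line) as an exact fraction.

Set R = (0, 0), S = (1, 0), X = (0, 1); any affine frame gives the same invariant.
1. J lies on line XS with XJ:JS = 5:3 ⇒ J = (5/8, 3/8)
2. T is the centroid of triangle SRX ⇒ T = (1/3, 1/3)
3. Z is the intersection of line XR and line JT ⇒ Z = (0, 2/7)
4. B is the midpoint of XR ⇒ B = (0, 1/2)
5. C is where the line through J parallel to RZ meets line XT ⇒ C = (5/8, -1/4)
through X parallel to ZC: direction (5/8, -15/28); meets SB at K = (7/5, -1/5)
K = S + t·(B−S) with t = -2/5

t = -2/5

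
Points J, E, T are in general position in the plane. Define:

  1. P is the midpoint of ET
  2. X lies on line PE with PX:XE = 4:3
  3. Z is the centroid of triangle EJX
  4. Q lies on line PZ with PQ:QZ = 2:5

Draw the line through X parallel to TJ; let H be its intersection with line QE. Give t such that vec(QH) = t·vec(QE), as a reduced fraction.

t = 76/139

Choose coordinates J = (0, 0), E = (1, 0), T = (0, 1).
1. P is the midpoint of ET ⇒ P = (1/2, 1/2)
2. X lies on line PE with PX:XE = 4:3 ⇒ X = (11/14, 3/14)
3. Z is the centroid of triangle EJX ⇒ Z = (25/42, 1/14)
4. Q lies on line PZ with PQ:QZ = 2:5 ⇒ Q = (155/294, 37/98)
through X parallel to TJ: direction (0, -1); meets QE at H = (11/14, 333/1946)
H = Q + t·(E−Q) with t = 76/139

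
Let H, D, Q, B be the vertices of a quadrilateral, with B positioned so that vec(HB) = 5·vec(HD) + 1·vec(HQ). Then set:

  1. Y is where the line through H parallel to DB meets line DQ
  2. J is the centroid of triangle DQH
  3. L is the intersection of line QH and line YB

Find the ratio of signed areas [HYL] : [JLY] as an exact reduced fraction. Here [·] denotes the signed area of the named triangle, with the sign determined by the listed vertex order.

[HYL]:[JLY] = 3/14

Assign H = (0, 0), D = (1, 0), Q = (0, 1), B = (5, 1) — the answer is frame-independent, so this choice is without loss of generality.
1. Y is where the line through H parallel to DB meets line DQ ⇒ Y = (4/5, 1/5)
2. J is the centroid of triangle DQH ⇒ J = (1/3, 1/3)
3. L is the intersection of line QH and line YB ⇒ L = (0, 1/21)
2·[HYL] = 4/105, 2·[JLY] = 8/45
[HYL]:[JLY] = 4/105:8/45 = 3/14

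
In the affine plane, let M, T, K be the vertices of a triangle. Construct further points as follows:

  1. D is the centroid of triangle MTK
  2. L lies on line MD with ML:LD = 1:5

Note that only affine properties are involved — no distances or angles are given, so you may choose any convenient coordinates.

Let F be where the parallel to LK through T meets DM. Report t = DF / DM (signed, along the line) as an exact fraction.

Work in coordinates with M = (0, 0), T = (1, 0), K = (0, 1).
1. D is the centroid of triangle MTK ⇒ D = (1/3, 1/3)
2. L lies on line MD with ML:LD = 1:5 ⇒ L = (1/18, 1/18)
through T parallel to LK: direction (-1/18, 17/18); meets DM at F = (17/18, 17/18)
F = D + t·(M−D) with t = -11/6

t = -11/6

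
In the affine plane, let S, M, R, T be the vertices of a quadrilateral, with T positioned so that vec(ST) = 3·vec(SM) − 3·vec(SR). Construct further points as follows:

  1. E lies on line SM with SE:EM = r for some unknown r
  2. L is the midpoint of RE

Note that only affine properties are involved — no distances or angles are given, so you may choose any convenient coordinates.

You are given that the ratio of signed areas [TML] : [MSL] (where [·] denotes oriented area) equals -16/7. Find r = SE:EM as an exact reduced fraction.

Work in coordinates with S = (0, 0), M = (1, 0), R = (0, 1), T = (3, -3).
1. With SE:EM = r, write λ = r/(r+1) so E = S + λ·(M−S); E is affine-linear in λ
2. L is the midpoint of RE ⇒ L is an affine combination of earlier points and hence also affine-linear in λ
Every point depending on E is an affine combination of E and λ-independent points, so each such coordinate is linear in λ; the λ² term in each signed area is a multiple of (M−S)×(M−S) = 0, so 2·[TML] and 2·[MSL] are each linear in λ. Evaluating at λ=0 and λ=1:
  2·[TML] = -3/2·λ + 2,   2·[MSL] = -1/2
So [TML]:[MSL] = (-3/2·λ + 2) / (-1/2). Setting this equal to -16/7:
  -3/2·λ + 2 = -16/7·(-1/2)  ⇒  λ = 4/7
Then r = λ/(1−λ) = (4/7)/(3/7) = 4/3. Check: with r = 4/3, E = (4/7, 0) and [TML]:[MSL] = -16/7 as required.

r = 4/3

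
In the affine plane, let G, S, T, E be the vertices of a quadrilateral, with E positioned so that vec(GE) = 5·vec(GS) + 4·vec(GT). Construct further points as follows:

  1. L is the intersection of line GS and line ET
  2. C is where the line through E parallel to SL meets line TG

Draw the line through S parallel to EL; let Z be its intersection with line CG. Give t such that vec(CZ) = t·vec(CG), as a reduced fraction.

Choose coordinates G = (0, 0), S = (1, 0), T = (0, 1), E = (5, 4).
1. L is the intersection of line GS and line ET ⇒ L = (-5/3, 0)
2. C is where the line through E parallel to SL meets line TG ⇒ C = (0, 4)
through S parallel to EL: direction (-20/3, -4); meets CG at Z = (0, -3/5)
Z = C + t·(G−C) with t = 23/20

t = 23/20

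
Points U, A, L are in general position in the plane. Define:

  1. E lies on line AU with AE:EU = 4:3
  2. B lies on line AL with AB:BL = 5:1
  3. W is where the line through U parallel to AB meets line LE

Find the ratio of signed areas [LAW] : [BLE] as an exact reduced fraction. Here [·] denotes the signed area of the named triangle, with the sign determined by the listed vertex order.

[LAW]:[BLE] = -21/2

Set U = (0, 0), A = (1, 0), L = (0, 1); any affine frame gives the same invariant.
1. E lies on line AU with AE:EU = 4:3 ⇒ E = (3/7, 0)
2. B lies on line AL with AB:BL = 5:1 ⇒ B = (1/6, 5/6)
3. W is where the line through U parallel to AB meets line LE ⇒ W = (3/4, -3/4)
2·[LAW] = -1, 2·[BLE] = 2/21
[LAW]:[BLE] = -1:2/21 = -21/2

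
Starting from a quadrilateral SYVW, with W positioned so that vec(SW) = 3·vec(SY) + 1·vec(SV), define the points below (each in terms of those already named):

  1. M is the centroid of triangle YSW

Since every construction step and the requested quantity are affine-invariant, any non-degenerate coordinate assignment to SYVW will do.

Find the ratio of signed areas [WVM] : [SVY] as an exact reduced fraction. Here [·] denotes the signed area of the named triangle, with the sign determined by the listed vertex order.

[WVM]:[SVY] = -2

Choose coordinates S = (0, 0), Y = (1, 0), V = (0, 1), W = (3, 1).
1. M is the centroid of triangle YSW ⇒ M = (4/3, 1/3)
2·[WVM] = 2, 2·[SVY] = -1
[WVM]:[SVY] = 2:-1 = -2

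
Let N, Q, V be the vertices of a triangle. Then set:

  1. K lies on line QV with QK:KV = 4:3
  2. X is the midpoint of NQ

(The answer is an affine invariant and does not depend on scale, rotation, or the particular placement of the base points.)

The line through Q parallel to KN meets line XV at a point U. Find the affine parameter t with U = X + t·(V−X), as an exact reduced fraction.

t = -2/5

Set N = (0, 0), Q = (1, 0), V = (0, 1); any affine frame gives the same invariant.
1. K lies on line QV with QK:KV = 4:3 ⇒ K = (3/7, 4/7)
2. X is the midpoint of NQ ⇒ X = (1/2, 0)
through Q parallel to KN: direction (-3/7, -4/7); meets XV at U = (7/10, -2/5)
U = X + t·(V−X) with t = -2/5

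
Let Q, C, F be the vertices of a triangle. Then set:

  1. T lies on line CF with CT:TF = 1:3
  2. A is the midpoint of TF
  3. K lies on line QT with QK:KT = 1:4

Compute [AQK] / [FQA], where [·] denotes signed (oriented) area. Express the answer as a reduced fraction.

Assign Q = (0, 0), C = (1, 0), F = (0, 1) — the answer is frame-independent, so this choice is without loss of generality.
1. T lies on line CF with CT:TF = 1:3 ⇒ T = (3/4, 1/4)
2. A is the midpoint of TF ⇒ A = (3/8, 5/8)
3. K lies on line QT with QK:KT = 1:4 ⇒ K = (3/20, 1/20)
2·[AQK] = 3/40, 2·[FQA] = 3/8
[AQK]:[FQA] = 3/40:3/8 = 1/5

[AQK]:[FQA] = 1/5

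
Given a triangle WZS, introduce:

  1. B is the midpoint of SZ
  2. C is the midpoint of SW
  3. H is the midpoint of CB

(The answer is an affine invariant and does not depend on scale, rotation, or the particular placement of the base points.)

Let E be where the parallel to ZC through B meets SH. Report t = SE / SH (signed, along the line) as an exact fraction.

Choose coordinates W = (0, 0), Z = (1, 0), S = (0, 1).
1. B is the midpoint of SZ ⇒ B = (1/2, 1/2)
2. C is the midpoint of SW ⇒ C = (0, 1/2)
3. H is the midpoint of CB ⇒ H = (1/4, 1/2)
through B parallel to ZC: direction (-1, 1/2); meets SH at E = (1/6, 2/3)
E = S + t·(H−S) with t = 2/3

t = 2/3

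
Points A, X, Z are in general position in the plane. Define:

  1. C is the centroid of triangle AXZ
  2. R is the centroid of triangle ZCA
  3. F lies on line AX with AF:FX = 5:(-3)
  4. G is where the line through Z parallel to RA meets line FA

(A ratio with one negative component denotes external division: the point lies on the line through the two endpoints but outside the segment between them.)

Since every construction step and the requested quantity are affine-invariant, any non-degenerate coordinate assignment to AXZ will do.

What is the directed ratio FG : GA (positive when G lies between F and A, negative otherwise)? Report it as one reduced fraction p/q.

Set A = (0, 0), X = (1, 0), Z = (0, 1); any affine frame gives the same invariant.
1. C is the centroid of triangle AXZ ⇒ C = (1/3, 1/3)
2. R is the centroid of triangle ZCA ⇒ R = (1/9, 4/9)
3. F lies on line AX with AF:FX = 5:(-3) ⇒ F = (5/2, 0)
4. G is where the line through Z parallel to RA meets line FA ⇒ G = (-1/4, 0)
G = F + t·(A−F) with t = 11/10, so FG:GA = t:(1−t) = 11/10:-1/10

FG:GA = -11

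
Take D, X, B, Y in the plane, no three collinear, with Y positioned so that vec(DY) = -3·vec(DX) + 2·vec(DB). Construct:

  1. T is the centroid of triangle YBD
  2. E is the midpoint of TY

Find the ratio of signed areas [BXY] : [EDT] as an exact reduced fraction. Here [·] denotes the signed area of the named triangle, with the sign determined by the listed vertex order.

[BXY]:[EDT] = -4

Work in coordinates with D = (0, 0), X = (1, 0), B = (0, 1), Y = (-3, 2).
1. T is the centroid of triangle YBD ⇒ T = (-1, 1)
2. E is the midpoint of TY ⇒ E = (-2, 3/2)
2·[BXY] = -2, 2·[EDT] = 1/2
[BXY]:[EDT] = -2:1/2 = -4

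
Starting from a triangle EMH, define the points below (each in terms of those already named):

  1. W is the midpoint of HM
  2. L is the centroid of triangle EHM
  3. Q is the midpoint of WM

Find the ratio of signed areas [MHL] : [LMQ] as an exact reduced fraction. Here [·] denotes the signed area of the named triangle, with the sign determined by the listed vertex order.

Set E = (0, 0), M = (1, 0), H = (0, 1); any affine frame gives the same invariant.
1. W is the midpoint of HM ⇒ W = (1/2, 1/2)
2. L is the centroid of triangle EHM ⇒ L = (1/3, 1/3)
3. Q is the midpoint of WM ⇒ Q = (3/4, 1/4)
2·[MHL] = 1/3, 2·[LMQ] = 1/12
[MHL]:[LMQ] = 1/3:1/12 = 4

[MHL]:[LMQ] = 4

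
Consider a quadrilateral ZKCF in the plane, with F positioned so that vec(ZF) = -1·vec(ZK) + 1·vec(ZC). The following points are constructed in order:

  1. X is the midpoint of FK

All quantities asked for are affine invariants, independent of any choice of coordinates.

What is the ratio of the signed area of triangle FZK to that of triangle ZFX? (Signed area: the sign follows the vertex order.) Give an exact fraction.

Choose coordinates Z = (0, 0), K = (1, 0), C = (0, 1), F = (-1, 1).
1. X is the midpoint of FK ⇒ X = (0, 1/2)
2·[FZK] = 1, 2·[ZFX] = -1/2
[FZK]:[ZFX] = 1:-1/2 = -2

[FZK]:[ZFX] = -2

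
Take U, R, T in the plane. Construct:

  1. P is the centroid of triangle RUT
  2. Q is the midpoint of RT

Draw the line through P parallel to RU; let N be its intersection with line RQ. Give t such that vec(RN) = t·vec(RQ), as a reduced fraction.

t = 2/3

Choose coordinates U = (0, 0), R = (1, 0), T = (0, 1).
1. P is the centroid of triangle RUT ⇒ P = (1/3, 1/3)
2. Q is the midpoint of RT ⇒ Q = (1/2, 1/2)
through P parallel to RU: direction (-1, 0); meets RQ at N = (2/3, 1/3)
N = R + t·(Q−R) with t = 2/3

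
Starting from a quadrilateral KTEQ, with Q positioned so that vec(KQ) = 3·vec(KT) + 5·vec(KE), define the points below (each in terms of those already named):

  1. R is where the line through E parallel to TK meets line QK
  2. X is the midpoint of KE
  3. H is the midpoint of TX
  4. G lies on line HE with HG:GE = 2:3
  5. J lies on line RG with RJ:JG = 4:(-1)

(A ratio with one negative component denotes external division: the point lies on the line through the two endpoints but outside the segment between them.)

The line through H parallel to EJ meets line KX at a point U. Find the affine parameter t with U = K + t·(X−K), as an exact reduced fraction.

t = 7/2

Set K = (0, 0), T = (1, 0), E = (0, 1), Q = (3, 5); any affine frame gives the same invariant.
1. R is where the line through E parallel to TK meets line QK ⇒ R = (3/5, 1)
2. X is the midpoint of KE ⇒ X = (0, 1/2)
3. H is the midpoint of TX ⇒ H = (1/2, 1/4)
4. G lies on line HE with HG:GE = 2:3 ⇒ G = (3/10, 11/20)
5. J lies on line RG with RJ:JG = 4:(-1) ⇒ J = (1/5, 2/5)
through H parallel to EJ: direction (1/5, -3/5); meets KX at U = (0, 7/4)
U = K + t·(X−K) with t = 7/2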